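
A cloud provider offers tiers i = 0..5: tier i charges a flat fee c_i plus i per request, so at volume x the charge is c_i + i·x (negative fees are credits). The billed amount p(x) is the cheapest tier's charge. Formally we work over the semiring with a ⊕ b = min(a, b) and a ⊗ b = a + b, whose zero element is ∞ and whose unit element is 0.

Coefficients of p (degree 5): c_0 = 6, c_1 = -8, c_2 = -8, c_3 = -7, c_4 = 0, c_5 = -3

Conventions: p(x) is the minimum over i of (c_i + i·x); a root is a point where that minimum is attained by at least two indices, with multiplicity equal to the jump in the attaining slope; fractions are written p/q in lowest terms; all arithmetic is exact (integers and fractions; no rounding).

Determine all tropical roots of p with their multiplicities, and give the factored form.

hull edge (i=0, c=6) to (i=1, c=-8): slope -14, span 1
hull edge (i=1, c=-8) to (i=2, c=-8): slope 0, span 1
hull edge (i=2, c=-8) to (i=3, c=-7): slope 1, span 1
hull edge (i=3, c=-7) to (i=5, c=-3): slope 2, span 2
Factored form: p(x) = -3 ⊗ (x ⊕ (-2)) ⊗ (x ⊕ (-2)) ⊗ (x ⊕ (-1)) ⊗ (x ⊕ 0) ⊗ (x ⊕ 14)
Answer: roots = -2 (mult 2), -1 (mult 1), 0 (mult 1), 14 (mult 1)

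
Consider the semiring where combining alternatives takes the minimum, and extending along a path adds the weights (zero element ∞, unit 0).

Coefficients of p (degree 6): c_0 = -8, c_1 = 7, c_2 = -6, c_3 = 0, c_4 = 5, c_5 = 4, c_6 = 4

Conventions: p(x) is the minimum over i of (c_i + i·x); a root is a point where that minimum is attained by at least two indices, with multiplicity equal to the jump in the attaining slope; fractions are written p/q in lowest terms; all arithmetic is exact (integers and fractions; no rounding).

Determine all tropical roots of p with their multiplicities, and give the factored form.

hull edge (i=0, c=-8) to (i=2, c=-6): slope 1, span 2
hull edge (i=2, c=-6) to (i=6, c=4): slope 5/2, span 4
Factored form: p(x) = 4 ⊗ (x ⊕ (-5/2)) ⊗ (x ⊕ (-5/2)) ⊗ (x ⊕ (-5/2)) ⊗ (x ⊕ (-5/2)) ⊗ (x ⊕ (-1)) ⊗ (x ⊕ (-1))
Answer: roots = -5/2 (mult 4), -1 (mult 2)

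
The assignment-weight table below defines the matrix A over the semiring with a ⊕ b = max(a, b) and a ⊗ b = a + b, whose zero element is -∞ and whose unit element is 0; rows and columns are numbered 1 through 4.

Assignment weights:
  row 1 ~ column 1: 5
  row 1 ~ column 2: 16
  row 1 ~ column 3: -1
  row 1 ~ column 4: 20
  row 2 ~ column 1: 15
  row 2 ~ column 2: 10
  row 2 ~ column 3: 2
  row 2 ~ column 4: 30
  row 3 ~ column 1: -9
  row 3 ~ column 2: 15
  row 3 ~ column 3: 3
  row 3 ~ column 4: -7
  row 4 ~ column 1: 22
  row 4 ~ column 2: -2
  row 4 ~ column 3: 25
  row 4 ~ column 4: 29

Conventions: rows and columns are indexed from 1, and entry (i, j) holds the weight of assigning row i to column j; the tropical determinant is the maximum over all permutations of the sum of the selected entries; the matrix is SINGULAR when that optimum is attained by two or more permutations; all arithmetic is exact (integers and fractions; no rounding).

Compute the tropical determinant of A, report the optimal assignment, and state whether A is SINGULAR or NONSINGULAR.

σ = (1, 2, 3, 4): 5 + 10 + 3 + 29 = 47
σ = (1, 2, 4, 3): 5 + 10 + (-7) + 25 = 33
σ = (1, 3, 2, 4): 5 + 2 + 15 + 29 = 51
σ = (1, 3, 4, 2): 5 + 2 + (-7) + (-2) = -2
σ = (1, 4, 2, 3): 5 + 30 + 15 + 25 = 75
σ = (1, 4, 3, 2): 5 + 30 + 3 + (-2) = 36
σ = (2, 1, 3, 4): 16 + 15 + 3 + 29 = 63
σ = (2, 1, 4, 3): 16 + 15 + (-7) + 25 = 49
σ = (2, 3, 1, 4): 16 + 2 + (-9) + 29 = 38
σ = (2, 3, 4, 1): 16 + 2 + (-7) + 22 = 33
σ = (2, 4, 1, 3): 16 + 30 + (-9) + 25 = 62
σ = (2, 4, 3, 1): 16 + 30 + 3 + 22 = 71
σ = (3, 1, 2, 4): (-1) + 15 + 15 + 29 = 58
σ = (3, 1, 4, 2): (-1) + 15 + (-7) + (-2) = 5
σ = (3, 2, 1, 4): (-1) + 10 + (-9) + 29 = 29
σ = (3, 2, 4, 1): (-1) + 10 + (-7) + 22 = 24
σ = (3, 4, 1, 2): (-1) + 30 + (-9) + (-2) = 18
σ = (3, 4, 2, 1): (-1) + 30 + 15 + 22 = 66
σ = (4, 1, 2, 3): 20 + 15 + 15 + 25 = 75
σ = (4, 1, 3, 2): 20 + 15 + 3 + (-2) = 36
σ = (4, 2, 1, 3): 20 + 10 + (-9) + 25 = 46
σ = (4, 2, 3, 1): 20 + 10 + 3 + 22 = 55
σ = (4, 3, 1, 2): 20 + 2 + (-9) + (-2) = 11
σ = (4, 3, 2, 1): 20 + 2 + 15 + 22 = 59
Optimal value attained by: σ = (1, 4, 2, 3).
Answer: det⊕(A) = 75; verdict: SINGULAR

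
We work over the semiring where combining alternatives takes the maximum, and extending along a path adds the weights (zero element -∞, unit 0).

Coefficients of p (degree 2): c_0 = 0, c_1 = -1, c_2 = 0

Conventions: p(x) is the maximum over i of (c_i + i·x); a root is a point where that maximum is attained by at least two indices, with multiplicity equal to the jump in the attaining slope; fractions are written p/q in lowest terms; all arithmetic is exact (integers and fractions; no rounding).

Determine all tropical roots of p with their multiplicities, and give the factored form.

hull edge (i=0, c=0) to (i=2, c=0): slope 0, span 2
Factored form: p(x) = 0 ⊗ (x ⊕ 0) ⊗ (x ⊕ 0)
Answer: roots = 0 (mult 2)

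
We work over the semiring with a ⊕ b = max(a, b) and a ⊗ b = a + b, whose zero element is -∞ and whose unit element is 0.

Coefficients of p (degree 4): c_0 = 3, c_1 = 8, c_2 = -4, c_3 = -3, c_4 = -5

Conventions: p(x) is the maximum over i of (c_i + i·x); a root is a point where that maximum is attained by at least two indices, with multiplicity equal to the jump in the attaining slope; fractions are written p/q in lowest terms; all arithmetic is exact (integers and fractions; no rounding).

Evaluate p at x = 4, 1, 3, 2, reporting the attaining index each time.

p(4) = max(3+0·4=3, 8+1·4=12, -4+2·4=4, -3+3·4=9, -5+4·4=11) = 12 (attained by i=1)
p(1) = max(3+0·1=3, 8+1·1=9, -4+2·1=-2, -3+3·1=0, -5+4·1=-1) = 9 (attained by i=1)
p(3) = max(3+0·3=3, 8+1·3=11, -4+2·3=2, -3+3·3=6, -5+4·3=7) = 11 (attained by i=1)
p(2) = max(3+0·2=3, 8+1·2=10, -4+2·2=0, -3+3·2=3, -5+4·2=3) = 10 (attained by i=1)
Answer: p(4) = 12; p(1) = 9; p(3) = 11; p(2) = 10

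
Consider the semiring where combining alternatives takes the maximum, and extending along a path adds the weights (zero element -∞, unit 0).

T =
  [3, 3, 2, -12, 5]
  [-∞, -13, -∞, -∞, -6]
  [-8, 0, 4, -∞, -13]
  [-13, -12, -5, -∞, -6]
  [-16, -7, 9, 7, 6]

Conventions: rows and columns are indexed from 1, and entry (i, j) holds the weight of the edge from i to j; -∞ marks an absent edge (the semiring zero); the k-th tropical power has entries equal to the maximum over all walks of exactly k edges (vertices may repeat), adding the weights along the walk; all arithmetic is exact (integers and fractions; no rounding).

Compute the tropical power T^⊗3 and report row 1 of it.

T^⊗2:
  [6, 6, 14, 12, 11]
  [-22, -13, 3, 1, 0]
  [-4, 4, 8, -6, -3]
  [-10, -5, 3, 1, 0]
  [1, 9, 15, 13, 12]
T^⊗3:
  [9, 14, 20, 18, 17]
  [-5, 3, 9, 7, 6]
  [0, 8, 12, 4, 3]
  [-5, 3, 9, 7, 6]
  [7, 15, 21, 19, 18]
Answer: row 1 of T^⊗3 = [9, 14, 20, 18, 17]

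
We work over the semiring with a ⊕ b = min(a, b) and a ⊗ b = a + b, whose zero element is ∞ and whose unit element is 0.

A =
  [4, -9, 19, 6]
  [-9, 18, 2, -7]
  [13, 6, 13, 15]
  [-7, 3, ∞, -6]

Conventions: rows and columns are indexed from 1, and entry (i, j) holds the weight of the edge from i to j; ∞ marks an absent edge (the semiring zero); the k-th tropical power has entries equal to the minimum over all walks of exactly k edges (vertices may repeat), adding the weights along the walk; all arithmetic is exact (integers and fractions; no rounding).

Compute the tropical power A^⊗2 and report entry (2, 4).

A^⊗2:
  [-18, -5, -7, -16]
  [-14, -18, 10, -13]
  [-3, 4, 8, -1]
  [-13, -16, 5, -12]
Key observation: the optimum is the walk 2->4->4, with weight (-7) + (-6) = -13.
Optimal value attained by: walk 2->4->4.
Answer: (A^⊗2)[2][4] = -13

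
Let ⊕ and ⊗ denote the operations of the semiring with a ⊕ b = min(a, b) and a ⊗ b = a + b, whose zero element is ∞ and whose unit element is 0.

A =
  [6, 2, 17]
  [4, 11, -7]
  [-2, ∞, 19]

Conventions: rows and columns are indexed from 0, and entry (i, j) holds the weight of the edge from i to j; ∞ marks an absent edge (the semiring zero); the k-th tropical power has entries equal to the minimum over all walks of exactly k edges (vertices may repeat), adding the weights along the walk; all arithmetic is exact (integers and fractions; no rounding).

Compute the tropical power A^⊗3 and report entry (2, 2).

A^⊗2:
  [6, 8, -5]
  [-9, 6, 4]
  [4, 0, 15]
A^⊗3:
  [-7, 8, 1]
  [-3, -7, -1]
  [4, 6, -7]
Key observation: the optimum is the walk 2->0->1->2, with weight (-2) + 2 + (-7) = -7.
Optimal value attained by: walk 2->0->1->2.
Answer: (A^⊗3)[2][2] = -7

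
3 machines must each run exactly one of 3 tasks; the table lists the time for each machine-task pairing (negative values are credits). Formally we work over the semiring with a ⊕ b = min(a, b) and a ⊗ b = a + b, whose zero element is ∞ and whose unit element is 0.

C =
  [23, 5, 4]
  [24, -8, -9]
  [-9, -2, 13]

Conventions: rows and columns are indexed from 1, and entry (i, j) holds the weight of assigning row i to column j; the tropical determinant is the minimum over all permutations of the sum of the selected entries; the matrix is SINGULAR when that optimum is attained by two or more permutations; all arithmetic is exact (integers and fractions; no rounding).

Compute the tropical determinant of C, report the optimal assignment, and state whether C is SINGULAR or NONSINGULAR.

σ = (1, 2, 3): 23 + (-8) + 13 = 28
σ = (1, 3, 2): 23 + (-9) + (-2) = 12
σ = (2, 1, 3): 5 + 24 + 13 = 42
σ = (2, 3, 1): 5 + (-9) + (-9) = -13
σ = (3, 1, 2): 4 + 24 + (-2) = 26
σ = (3, 2, 1): 4 + (-8) + (-9) = -13
Optimal value attained by: σ = (2, 3, 1).
Answer: det⊕(C) = -13; verdict: SINGULAR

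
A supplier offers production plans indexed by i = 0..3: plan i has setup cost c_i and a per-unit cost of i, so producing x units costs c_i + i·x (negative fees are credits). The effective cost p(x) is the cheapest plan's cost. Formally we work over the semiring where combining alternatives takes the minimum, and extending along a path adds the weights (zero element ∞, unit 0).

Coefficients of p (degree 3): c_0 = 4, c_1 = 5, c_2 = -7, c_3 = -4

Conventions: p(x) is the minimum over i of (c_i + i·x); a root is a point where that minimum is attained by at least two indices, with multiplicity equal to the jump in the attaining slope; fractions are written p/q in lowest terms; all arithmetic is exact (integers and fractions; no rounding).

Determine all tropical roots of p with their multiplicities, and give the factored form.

hull edge (i=0, c=4) to (i=2, c=-7): slope -11/2, span 2
hull edge (i=2, c=-7) to (i=3, c=-4): slope 3, span 1
Factored form: p(x) = -4 ⊗ (x ⊕ (-3)) ⊗ (x ⊕ 11/2) ⊗ (x ⊕ 11/2)
Answer: roots = -3 (mult 1), 11/2 (mult 2)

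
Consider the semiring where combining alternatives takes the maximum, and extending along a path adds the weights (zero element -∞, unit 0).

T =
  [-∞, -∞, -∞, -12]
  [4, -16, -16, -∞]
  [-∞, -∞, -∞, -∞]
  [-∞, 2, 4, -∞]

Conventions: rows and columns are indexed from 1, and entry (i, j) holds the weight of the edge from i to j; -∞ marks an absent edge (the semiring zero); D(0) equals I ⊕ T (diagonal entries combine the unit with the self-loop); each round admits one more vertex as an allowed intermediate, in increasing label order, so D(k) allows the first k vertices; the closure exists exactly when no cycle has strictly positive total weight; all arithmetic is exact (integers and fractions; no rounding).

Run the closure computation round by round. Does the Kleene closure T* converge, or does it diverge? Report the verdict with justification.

D(0):
  [0, -∞, -∞, -12]
  [4, 0, -16, -∞]
  [-∞, -∞, 0, -∞]
  [-∞, 2, 4, 0]
D(1):
  [0, -∞, -∞, -12]
  [4, 0, -16, -8]
  [-∞, -∞, 0, -∞]
  [-∞, 2, 4, 0]
D(2):
  [0, -∞, -∞, -12]
  [4, 0, -16, -8]
  [-∞, -∞, 0, -∞]
  [6, 2, 4, 0]
D(3):
  [0, -∞, -∞, -12]
  [4, 0, -16, -8]
  [-∞, -∞, 0, -∞]
  [6, 2, 4, 0]
D(4):
  [0, -10, -8, -12]
  [4, 0, -4, -8]
  [-∞, -∞, 0, -∞]
  [6, 2, 4, 0]
Key observation: every diagonal entry stays at the unit through all rounds, so no improving cycle exists.
Answer: CONVERGES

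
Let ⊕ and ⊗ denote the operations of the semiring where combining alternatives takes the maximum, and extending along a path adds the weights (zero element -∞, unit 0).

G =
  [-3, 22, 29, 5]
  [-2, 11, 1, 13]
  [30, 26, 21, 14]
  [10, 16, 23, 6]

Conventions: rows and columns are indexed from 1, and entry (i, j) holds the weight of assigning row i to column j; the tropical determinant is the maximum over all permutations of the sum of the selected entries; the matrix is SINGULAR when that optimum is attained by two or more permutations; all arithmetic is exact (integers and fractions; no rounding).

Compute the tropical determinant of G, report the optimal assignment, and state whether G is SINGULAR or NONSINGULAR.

σ = (1, 2, 3, 4): (-3) + 11 + 21 + 6 = 35
σ = (1, 2, 4, 3): (-3) + 11 + 14 + 23 = 45
σ = (1, 3, 2, 4): (-3) + 1 + 26 + 6 = 30
σ = (1, 3, 4, 2): (-3) + 1 + 14 + 16 = 28
σ = (1, 4, 2, 3): (-3) + 13 + 26 + 23 = 59
σ = (1, 4, 3, 2): (-3) + 13 + 21 + 16 = 47
σ = (2, 1, 3, 4): 22 + (-2) + 21 + 6 = 47
σ = (2, 1, 4, 3): 22 + (-2) + 14 + 23 = 57
σ = (2, 3, 1, 4): 22 + 1 + 30 + 6 = 59
σ = (2, 3, 4, 1): 22 + 1 + 14 + 10 = 47
σ = (2, 4, 1, 3): 22 + 13 + 30 + 23 = 88
σ = (2, 4, 3, 1): 22 + 13 + 21 + 10 = 66
σ = (3, 1, 2, 4): 29 + (-2) + 26 + 6 = 59
σ = (3, 1, 4, 2): 29 + (-2) + 14 + 16 = 57
σ = (3, 2, 1, 4): 29 + 11 + 30 + 6 = 76
σ = (3, 2, 4, 1): 29 + 11 + 14 + 10 = 64
σ = (3, 4, 1, 2): 29 + 13 + 30 + 16 = 88
σ = (3, 4, 2, 1): 29 + 13 + 26 + 10 = 78
σ = (4, 1, 2, 3): 5 + (-2) + 26 + 23 = 52
σ = (4, 1, 3, 2): 5 + (-2) + 21 + 16 = 40
σ = (4, 2, 1, 3): 5 + 11 + 30 + 23 = 69
σ = (4, 2, 3, 1): 5 + 11 + 21 + 10 = 47
σ = (4, 3, 1, 2): 5 + 1 + 30 + 16 = 52
σ = (4, 3, 2, 1): 5 + 1 + 26 + 10 = 42
Optimal value attained by: σ = (2, 4, 1, 3).
Answer: det⊕(G) = 88; verdict: SINGULAR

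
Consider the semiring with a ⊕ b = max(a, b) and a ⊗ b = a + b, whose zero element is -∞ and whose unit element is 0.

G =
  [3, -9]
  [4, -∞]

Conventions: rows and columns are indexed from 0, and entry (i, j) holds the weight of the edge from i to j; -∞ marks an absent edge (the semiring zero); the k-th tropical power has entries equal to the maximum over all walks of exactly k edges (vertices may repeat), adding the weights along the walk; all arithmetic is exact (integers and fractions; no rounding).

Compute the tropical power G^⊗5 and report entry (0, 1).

G^⊗2:
  [6, -6]
  [7, -5]
G^⊗3:
  [9, -3]
  [10, -2]
G^⊗4:
  [12, 0]
  [13, 1]
G^⊗5:
  [15, 3]
  [16, 4]
Key observation: the optimum is the walk 0->0->0->0->0->1, with weight 3 + 3 + 3 + 3 + (-9) = 3.
Optimal value attained by: walk 0->0->0->0->0->1.
Answer: (G^⊗5)[0][1] = 3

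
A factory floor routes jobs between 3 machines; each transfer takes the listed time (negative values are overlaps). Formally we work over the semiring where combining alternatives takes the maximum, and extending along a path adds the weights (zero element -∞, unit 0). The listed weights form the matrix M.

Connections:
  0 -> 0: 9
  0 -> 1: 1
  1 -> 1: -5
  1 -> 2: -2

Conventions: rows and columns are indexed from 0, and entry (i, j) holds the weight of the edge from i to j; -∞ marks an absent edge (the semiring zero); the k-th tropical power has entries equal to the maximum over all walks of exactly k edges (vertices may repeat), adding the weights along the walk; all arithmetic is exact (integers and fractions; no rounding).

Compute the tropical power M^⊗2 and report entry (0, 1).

M^⊗2:
  [18, 10, -1]
  [-∞, -10, -7]
  [-∞, -∞, -∞]
Key observation: the optimum is the walk 0->0->1, with weight 9 + 1 = 10.
Optimal value attained by: walk 0->0->1.
Answer: (M^⊗2)[0][1] = 10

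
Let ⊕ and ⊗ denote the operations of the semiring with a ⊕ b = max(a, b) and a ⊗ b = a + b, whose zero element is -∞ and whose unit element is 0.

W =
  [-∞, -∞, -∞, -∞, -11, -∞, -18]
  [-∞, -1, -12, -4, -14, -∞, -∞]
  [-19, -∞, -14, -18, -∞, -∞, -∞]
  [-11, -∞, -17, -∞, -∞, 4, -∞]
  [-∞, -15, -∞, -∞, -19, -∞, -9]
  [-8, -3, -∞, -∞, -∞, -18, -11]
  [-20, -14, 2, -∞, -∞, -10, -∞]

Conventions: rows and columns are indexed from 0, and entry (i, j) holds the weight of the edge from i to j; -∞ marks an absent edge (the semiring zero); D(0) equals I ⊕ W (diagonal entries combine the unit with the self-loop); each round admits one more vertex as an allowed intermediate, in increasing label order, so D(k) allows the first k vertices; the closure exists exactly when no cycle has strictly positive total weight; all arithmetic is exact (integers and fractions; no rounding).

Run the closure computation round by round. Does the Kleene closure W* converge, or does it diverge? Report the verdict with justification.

D(0):
  [0, -∞, -∞, -∞, -11, -∞, -18]
  [-∞, 0, -12, -4, -14, -∞, -∞]
  [-19, -∞, 0, -18, -∞, -∞, -∞]
  [-11, -∞, -17, 0, -∞, 4, -∞]
  [-∞, -15, -∞, -∞, 0, -∞, -9]
  [-8, -3, -∞, -∞, -∞, 0, -11]
  [-20, -14, 2, -∞, -∞, -10, 0]
D(1):
  [0, -∞, -∞, -∞, -11, -∞, -18]
  [-∞, 0, -12, -4, -14, -∞, -∞]
  [-19, -∞, 0, -18, -30, -∞, -37]
  [-11, -∞, -17, 0, -22, 4, -29]
  [-∞, -15, -∞, -∞, 0, -∞, -9]
  [-8, -3, -∞, -∞, -19, 0, -11]
  [-20, -14, 2, -∞, -31, -10, 0]
D(2):
  [0, -∞, -∞, -∞, -11, -∞, -18]
  [-∞, 0, -12, -4, -14, -∞, -∞]
  [-19, -∞, 0, -18, -30, -∞, -37]
  [-11, -∞, -17, 0, -22, 4, -29]
  [-∞, -15, -27, -19, 0, -∞, -9]
  [-8, -3, -15, -7, -17, 0, -11]
  [-20, -14, 2, -18, -28, -10, 0]
D(3):
  [0, -∞, -∞, -∞, -11, -∞, -18]
  [-31, 0, -12, -4, -14, -∞, -49]
  [-19, -∞, 0, -18, -30, -∞, -37]
  [-11, -∞, -17, 0, -22, 4, -29]
  [-46, -15, -27, -19, 0, -∞, -9]
  [-8, -3, -15, -7, -17, 0, -11]
  [-17, -14, 2, -16, -28, -10, 0]
D(4):
  [0, -∞, -∞, -∞, -11, -∞, -18]
  [-15, 0, -12, -4, -14, 0, -33]
  [-19, -∞, 0, -18, -30, -14, -37]
  [-11, -∞, -17, 0, -22, 4, -29]
  [-30, -15, -27, -19, 0, -15, -9]
  [-8, -3, -15, -7, -17, 0, -11]
  [-17, -14, 2, -16, -28, -10, 0]
D(5):
  [0, -26, -38, -30, -11, -26, -18]
  [-15, 0, -12, -4, -14, 0, -23]
  [-19, -45, 0, -18, -30, -14, -37]
  [-11, -37, -17, 0, -22, 4, -29]
  [-30, -15, -27, -19, 0, -15, -9]
  [-8, -3, -15, -7, -17, 0, -11]
  [-17, -14, 2, -16, -28, -10, 0]
D(6):
  [0, -26, -38, -30, -11, -26, -18]
  [-8, 0, -12, -4, -14, 0, -11]
  [-19, -17, 0, -18, -30, -14, -25]
  [-4, 1, -11, 0, -13, 4, -7]
  [-23, -15, -27, -19, 0, -15, -9]
  [-8, -3, -15, -7, -17, 0, -11]
  [-17, -13, 2, -16, -27, -10, 0]
D(7):
  [0, -26, -16, -30, -11, -26, -18]
  [-8, 0, -9, -4, -14, 0, -11]
  [-19, -17, 0, -18, -30, -14, -25]
  [-4, 1, -5, 0, -13, 4, -7]
  [-23, -15, -7, -19, 0, -15, -9]
  [-8, -3, -9, -7, -17, 0, -11]
  [-17, -13, 2, -16, -27, -10, 0]
Key observation: every diagonal entry stays at the unit through all rounds, so no improving cycle exists.
Answer: CONVERGES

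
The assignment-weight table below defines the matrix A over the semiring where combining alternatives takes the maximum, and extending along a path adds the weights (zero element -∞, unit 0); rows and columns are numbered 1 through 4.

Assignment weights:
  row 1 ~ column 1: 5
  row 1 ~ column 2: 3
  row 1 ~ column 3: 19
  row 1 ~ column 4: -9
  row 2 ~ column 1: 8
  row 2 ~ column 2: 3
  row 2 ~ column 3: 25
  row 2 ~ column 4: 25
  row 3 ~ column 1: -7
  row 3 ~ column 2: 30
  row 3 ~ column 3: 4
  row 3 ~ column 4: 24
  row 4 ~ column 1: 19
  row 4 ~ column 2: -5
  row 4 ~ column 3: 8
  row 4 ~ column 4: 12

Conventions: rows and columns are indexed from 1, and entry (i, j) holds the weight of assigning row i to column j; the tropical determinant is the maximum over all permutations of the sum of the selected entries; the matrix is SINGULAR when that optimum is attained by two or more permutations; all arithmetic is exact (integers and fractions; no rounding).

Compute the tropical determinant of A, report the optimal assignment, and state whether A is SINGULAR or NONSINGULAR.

σ = (1, 2, 3, 4): 5 + 3 + 4 + 12 = 24
σ = (1, 2, 4, 3): 5 + 3 + 24 + 8 = 40
σ = (1, 3, 2, 4): 5 + 25 + 30 + 12 = 72
σ = (1, 3, 4, 2): 5 + 25 + 24 + (-5) = 49
σ = (1, 4, 2, 3): 5 + 25 + 30 + 8 = 68
σ = (1, 4, 3, 2): 5 + 25 + 4 + (-5) = 29
σ = (2, 1, 3, 4): 3 + 8 + 4 + 12 = 27
σ = (2, 1, 4, 3): 3 + 8 + 24 + 8 = 43
σ = (2, 3, 1, 4): 3 + 25 + (-7) + 12 = 33
σ = (2, 3, 4, 1): 3 + 25 + 24 + 19 = 71
σ = (2, 4, 1, 3): 3 + 25 + (-7) + 8 = 29
σ = (2, 4, 3, 1): 3 + 25 + 4 + 19 = 51
σ = (3, 1, 2, 4): 19 + 8 + 30 + 12 = 69
σ = (3, 1, 4, 2): 19 + 8 + 24 + (-5) = 46
σ = (3, 2, 1, 4): 19 + 3 + (-7) + 12 = 27
σ = (3, 2, 4, 1): 19 + 3 + 24 + 19 = 65
σ = (3, 4, 1, 2): 19 + 25 + (-7) + (-5) = 32
σ = (3, 4, 2, 1): 19 + 25 + 30 + 19 = 93
σ = (4, 1, 2, 3): (-9) + 8 + 30 + 8 = 37
σ = (4, 1, 3, 2): (-9) + 8 + 4 + (-5) = -2
σ = (4, 2, 1, 3): (-9) + 3 + (-7) + 8 = -5
σ = (4, 2, 3, 1): (-9) + 3 + 4 + 19 = 17
σ = (4, 3, 1, 2): (-9) + 25 + (-7) + (-5) = 4
σ = (4, 3, 2, 1): (-9) + 25 + 30 + 19 = 65
Optimal value attained by: σ = (3, 4, 2, 1).
Answer: det⊕(A) = 93; verdict: NONSINGULAR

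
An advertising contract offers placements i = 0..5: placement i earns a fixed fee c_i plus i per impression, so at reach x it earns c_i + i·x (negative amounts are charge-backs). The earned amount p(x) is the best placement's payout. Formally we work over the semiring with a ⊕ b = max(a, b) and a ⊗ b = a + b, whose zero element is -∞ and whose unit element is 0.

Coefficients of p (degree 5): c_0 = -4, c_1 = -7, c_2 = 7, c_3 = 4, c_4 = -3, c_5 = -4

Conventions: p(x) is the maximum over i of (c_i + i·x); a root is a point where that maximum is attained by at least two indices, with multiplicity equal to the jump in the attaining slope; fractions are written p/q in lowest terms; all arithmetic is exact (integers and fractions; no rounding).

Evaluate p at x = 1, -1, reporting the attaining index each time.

p(1) = max(-4+0·1=-4, -7+1·1=-6, 7+2·1=9, 4+3·1=7, -3+4·1=1, -4+5·1=1) = 9 (attained by i=2)
p(-1) = max(-4+0·(-1)=-4, -7+1·(-1)=-8, 7+2·(-1)=5, 4+3·(-1)=1, -3+4·(-1)=-7, -4+5·(-1)=-9) = 5 (attained by i=2)
Answer: p(1) = 9; p(-1) = 5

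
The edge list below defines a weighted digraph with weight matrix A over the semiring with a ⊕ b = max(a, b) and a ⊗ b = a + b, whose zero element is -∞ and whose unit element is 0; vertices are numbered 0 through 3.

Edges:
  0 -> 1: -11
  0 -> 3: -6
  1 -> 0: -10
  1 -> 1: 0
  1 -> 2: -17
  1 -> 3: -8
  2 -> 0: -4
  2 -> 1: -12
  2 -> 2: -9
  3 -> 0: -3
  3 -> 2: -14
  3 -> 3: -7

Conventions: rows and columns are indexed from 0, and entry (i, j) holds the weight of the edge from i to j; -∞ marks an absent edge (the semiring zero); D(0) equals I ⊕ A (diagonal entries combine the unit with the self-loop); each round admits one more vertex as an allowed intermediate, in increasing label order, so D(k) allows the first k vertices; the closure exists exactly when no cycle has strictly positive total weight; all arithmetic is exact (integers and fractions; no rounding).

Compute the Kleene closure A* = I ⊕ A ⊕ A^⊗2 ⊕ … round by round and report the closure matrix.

D(0):
  [0, -11, -∞, -6]
  [-10, 0, -17, -8]
  [-4, -12, 0, -∞]
  [-3, -∞, -14, 0]
D(1):
  [0, -11, -∞, -6]
  [-10, 0, -17, -8]
  [-4, -12, 0, -10]
  [-3, -14, -14, 0]
D(2):
  [0, -11, -28, -6]
  [-10, 0, -17, -8]
  [-4, -12, 0, -10]
  [-3, -14, -14, 0]
D(3):
  [0, -11, -28, -6]
  [-10, 0, -17, -8]
  [-4, -12, 0, -10]
  [-3, -14, -14, 0]
D(4):
  [0, -11, -20, -6]
  [-10, 0, -17, -8]
  [-4, -12, 0, -10]
  [-3, -14, -14, 0]
Answer: A* = [[0, -11, -20, -6], [-10, 0, -17, -8], [-4, -12, 0, -10], [-3, -14, -14, 0]]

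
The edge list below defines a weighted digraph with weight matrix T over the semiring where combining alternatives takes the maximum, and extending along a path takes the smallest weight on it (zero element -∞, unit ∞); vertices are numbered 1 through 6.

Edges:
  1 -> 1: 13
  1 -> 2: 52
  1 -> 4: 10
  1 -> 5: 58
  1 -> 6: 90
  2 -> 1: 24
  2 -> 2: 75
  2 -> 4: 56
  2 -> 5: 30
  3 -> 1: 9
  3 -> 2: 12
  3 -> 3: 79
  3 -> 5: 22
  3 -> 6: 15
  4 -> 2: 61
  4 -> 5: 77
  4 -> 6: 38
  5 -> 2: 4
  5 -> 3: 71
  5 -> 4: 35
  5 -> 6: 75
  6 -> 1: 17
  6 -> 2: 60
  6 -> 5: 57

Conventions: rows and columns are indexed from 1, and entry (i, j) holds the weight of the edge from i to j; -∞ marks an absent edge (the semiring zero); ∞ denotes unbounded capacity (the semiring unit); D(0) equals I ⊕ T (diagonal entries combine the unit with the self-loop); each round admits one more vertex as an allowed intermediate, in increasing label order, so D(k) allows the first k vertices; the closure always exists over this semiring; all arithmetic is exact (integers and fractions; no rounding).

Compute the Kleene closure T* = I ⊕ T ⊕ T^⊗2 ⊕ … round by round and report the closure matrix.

D(0):
  [∞, 52, -∞, 10, 58, 90]
  [24, ∞, -∞, 56, 30, -∞]
  [9, 12, ∞, -∞, 22, 15]
  [-∞, 61, -∞, ∞, 77, 38]
  [-∞, 4, 71, 35, ∞, 75]
  [17, 60, -∞, -∞, 57, ∞]
D(1):
  [∞, 52, -∞, 10, 58, 90]
  [24, ∞, -∞, 56, 30, 24]
  [9, 12, ∞, 9, 22, 15]
  [-∞, 61, -∞, ∞, 77, 38]
  [-∞, 4, 71, 35, ∞, 75]
  [17, 60, -∞, 10, 57, ∞]
D(2):
  [∞, 52, -∞, 52, 58, 90]
  [24, ∞, -∞, 56, 30, 24]
  [12, 12, ∞, 12, 22, 15]
  [24, 61, -∞, ∞, 77, 38]
  [4, 4, 71, 35, ∞, 75]
  [24, 60, -∞, 56, 57, ∞]
D(3):
  [∞, 52, -∞, 52, 58, 90]
  [24, ∞, -∞, 56, 30, 24]
  [12, 12, ∞, 12, 22, 15]
  [24, 61, -∞, ∞, 77, 38]
  [12, 12, 71, 35, ∞, 75]
  [24, 60, -∞, 56, 57, ∞]
D(4):
  [∞, 52, -∞, 52, 58, 90]
  [24, ∞, -∞, 56, 56, 38]
  [12, 12, ∞, 12, 22, 15]
  [24, 61, -∞, ∞, 77, 38]
  [24, 35, 71, 35, ∞, 75]
  [24, 60, -∞, 56, 57, ∞]
D(5):
  [∞, 52, 58, 52, 58, 90]
  [24, ∞, 56, 56, 56, 56]
  [22, 22, ∞, 22, 22, 22]
  [24, 61, 71, ∞, 77, 75]
  [24, 35, 71, 35, ∞, 75]
  [24, 60, 57, 56, 57, ∞]
D(6):
  [∞, 60, 58, 56, 58, 90]
  [24, ∞, 56, 56, 56, 56]
  [22, 22, ∞, 22, 22, 22]
  [24, 61, 71, ∞, 77, 75]
  [24, 60, 71, 56, ∞, 75]
  [24, 60, 57, 56, 57, ∞]
Answer: T* = [[∞, 60, 58, 56, 58, 90], [24, ∞, 56, 56, 56, 56], [22, 22, ∞, 22, 22, 22], [24, 61, 71, ∞, 77, 75], [24, 60, 71, 56, ∞, 75], [24, 60, 57, 56, 57, ∞]]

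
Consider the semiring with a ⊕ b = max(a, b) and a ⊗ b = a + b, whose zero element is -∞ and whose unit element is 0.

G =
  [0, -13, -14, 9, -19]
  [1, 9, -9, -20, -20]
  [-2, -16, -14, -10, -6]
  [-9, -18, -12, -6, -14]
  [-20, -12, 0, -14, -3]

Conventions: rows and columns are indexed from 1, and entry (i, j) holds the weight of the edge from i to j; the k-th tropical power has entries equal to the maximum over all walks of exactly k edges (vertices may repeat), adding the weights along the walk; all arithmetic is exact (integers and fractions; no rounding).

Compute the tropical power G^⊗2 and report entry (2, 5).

G^⊗2:
  [0, -4, -3, 9, -5]
  [10, 18, 0, 10, -11]
  [-2, -7, -6, 7, -9]
  [-9, -9, -14, 0, -17]
  [-2, -3, -3, -10, -6]
Key observation: the optimum is the walk 2->2->5, with weight 9 + (-20) = -11.
Optimal value attained by: walk 2->2->5.
Answer: (G^⊗2)[2][5] = -11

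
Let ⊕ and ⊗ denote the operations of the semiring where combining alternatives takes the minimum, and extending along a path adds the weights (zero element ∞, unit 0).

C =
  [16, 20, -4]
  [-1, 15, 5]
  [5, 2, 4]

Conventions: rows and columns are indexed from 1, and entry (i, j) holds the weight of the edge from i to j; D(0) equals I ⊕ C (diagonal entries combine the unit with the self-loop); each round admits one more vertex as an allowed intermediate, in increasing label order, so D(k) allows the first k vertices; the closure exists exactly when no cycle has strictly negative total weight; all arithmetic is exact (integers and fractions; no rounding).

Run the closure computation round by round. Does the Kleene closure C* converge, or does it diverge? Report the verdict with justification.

D(0):
  [0, 20, -4]
  [-1, 0, 5]
  [5, 2, 0]
D(1):
  [0, 20, -4]
  [-1, 0, -5]
  [5, 2, 0]
Detection: at round 2, diagonal entry (3, 3) turns strictly negative.
Key observation: the cycle 3->2->1->3 has total weight 2 + (-1) + (-4), which is strictly negative.
Answer: DIVERGES — negative cycle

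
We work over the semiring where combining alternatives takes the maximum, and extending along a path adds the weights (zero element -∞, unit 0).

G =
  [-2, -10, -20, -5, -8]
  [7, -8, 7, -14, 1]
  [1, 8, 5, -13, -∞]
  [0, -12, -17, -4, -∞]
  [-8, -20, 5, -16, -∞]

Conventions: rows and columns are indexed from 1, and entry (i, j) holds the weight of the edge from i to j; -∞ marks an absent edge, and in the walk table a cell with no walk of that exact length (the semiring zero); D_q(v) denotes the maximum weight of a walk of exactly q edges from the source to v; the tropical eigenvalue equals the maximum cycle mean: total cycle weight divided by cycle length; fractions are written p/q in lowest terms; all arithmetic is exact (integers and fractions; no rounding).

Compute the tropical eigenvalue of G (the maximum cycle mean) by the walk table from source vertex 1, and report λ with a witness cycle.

q=0: [0, -∞, -∞, -∞, -∞]
q=1: [-2, -10, -20, -5, -8]
q=2: [-3, -12, -3, -7, -9]
q=3: [-2, 5, 2, -8, -11]
q=4: [12, 10, 12, -7, 6]
q=5: [17, 20, 17, 7, 11]
Optimal cycle mean attained by: cycle 2->3->2, total 7 + 8, length 2.
Answer: λ = 15/2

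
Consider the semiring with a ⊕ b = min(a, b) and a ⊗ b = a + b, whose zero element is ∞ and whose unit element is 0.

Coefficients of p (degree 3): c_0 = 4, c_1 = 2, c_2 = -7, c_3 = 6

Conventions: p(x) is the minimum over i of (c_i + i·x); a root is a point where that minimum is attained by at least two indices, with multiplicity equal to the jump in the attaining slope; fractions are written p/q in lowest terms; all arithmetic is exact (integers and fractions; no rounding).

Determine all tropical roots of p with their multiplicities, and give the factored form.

hull edge (i=0, c=4) to (i=2, c=-7): slope -11/2, span 2
hull edge (i=2, c=-7) to (i=3, c=6): slope 13, span 1
Factored form: p(x) = 6 ⊗ (x ⊕ (-13)) ⊗ (x ⊕ 11/2) ⊗ (x ⊕ 11/2)
Answer: roots = -13 (mult 1), 11/2 (mult 2)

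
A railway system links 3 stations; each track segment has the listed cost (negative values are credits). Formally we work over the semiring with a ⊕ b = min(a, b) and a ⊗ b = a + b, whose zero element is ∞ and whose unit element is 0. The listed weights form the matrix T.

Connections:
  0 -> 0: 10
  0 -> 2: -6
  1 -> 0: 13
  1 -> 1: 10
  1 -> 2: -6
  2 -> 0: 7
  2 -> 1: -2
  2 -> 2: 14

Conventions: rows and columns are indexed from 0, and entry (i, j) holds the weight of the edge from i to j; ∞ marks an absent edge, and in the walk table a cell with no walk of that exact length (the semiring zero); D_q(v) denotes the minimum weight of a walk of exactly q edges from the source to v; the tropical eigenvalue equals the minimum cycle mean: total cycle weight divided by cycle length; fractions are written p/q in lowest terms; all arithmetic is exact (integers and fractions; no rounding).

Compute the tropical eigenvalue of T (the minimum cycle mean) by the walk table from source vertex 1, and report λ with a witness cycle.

q=0: [∞, 0, ∞]
q=1: [13, 10, -6]
q=2: [1, -8, 4]
q=3: [5, 2, -14]
Optimal cycle mean attained by: cycle 1->2->1, total (-6) + (-2), length 2.
Answer: λ = -4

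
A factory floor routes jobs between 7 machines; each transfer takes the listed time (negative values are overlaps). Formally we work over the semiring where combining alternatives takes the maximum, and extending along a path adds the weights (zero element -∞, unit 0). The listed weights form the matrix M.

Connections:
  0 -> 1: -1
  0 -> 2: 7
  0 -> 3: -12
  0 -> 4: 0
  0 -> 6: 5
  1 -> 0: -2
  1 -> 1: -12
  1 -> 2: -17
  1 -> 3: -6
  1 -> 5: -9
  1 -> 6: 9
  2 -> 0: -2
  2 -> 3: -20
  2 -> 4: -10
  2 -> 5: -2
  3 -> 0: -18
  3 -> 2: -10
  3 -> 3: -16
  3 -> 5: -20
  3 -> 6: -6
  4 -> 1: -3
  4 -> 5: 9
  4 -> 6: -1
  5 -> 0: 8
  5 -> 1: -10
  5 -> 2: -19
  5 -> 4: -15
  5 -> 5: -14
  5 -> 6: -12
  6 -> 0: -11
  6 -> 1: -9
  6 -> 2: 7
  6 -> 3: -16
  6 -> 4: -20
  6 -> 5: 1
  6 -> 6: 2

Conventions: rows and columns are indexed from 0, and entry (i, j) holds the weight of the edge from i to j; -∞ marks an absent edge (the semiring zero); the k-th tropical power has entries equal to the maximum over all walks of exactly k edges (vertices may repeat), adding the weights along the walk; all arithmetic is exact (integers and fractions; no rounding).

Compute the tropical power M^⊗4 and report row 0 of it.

M^⊗2:
  [5, -3, 12, -7, -3, 9, 8]
  [-1, 0, 16, -7, -2, 10, 11]
  [6, -3, 5, -14, -2, -1, 3]
  [-12, -15, 1, -22, -18, -5, -4]
  [17, -1, 6, -9, -6, 0, 6]
  [-6, 7, 15, -4, 8, -6, 13]
  [9, -7, 9, -13, -3, 5, 4]
M^⊗3:
  [17, 4, 15, -7, 5, 10, 10]
  [18, 2, 18, -4, 6, 14, 13]
  [7, 5, 13, -6, 6, 7, 11]
  [3, -13, 3, -19, -9, -1, -2]
  [8, 16, 24, 5, 17, 7, 22]
  [13, 5, 20, 1, 5, 17, 16]
  [13, 8, 16, -3, 9, 7, 14]
M^⊗4:
  [18, 16, 24, 5, 17, 14, 22]
  [22, 17, 25, 6, 18, 16, 23]
  [15, 6, 18, -1, 7, 15, 14]
  [7, 2, 10, -9, 3, 1, 8]
  [22, 14, 29, 10, 14, 26, 25]
  [25, 12, 23, 1, 13, 18, 18]
  [15, 12, 21, 2, 13, 18, 18]
Answer: row 0 of M^⊗4 = [18, 16, 24, 5, 17, 14, 22]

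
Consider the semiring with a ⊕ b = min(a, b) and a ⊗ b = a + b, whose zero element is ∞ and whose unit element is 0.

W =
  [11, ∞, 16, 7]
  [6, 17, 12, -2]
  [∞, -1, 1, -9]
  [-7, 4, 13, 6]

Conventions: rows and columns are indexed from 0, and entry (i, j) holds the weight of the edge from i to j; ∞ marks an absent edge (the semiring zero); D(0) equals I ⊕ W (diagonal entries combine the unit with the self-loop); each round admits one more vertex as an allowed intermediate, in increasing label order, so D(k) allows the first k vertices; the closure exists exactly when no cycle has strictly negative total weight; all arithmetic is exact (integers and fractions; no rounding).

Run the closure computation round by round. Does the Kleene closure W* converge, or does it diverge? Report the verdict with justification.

D(0):
  [0, ∞, 16, 7]
  [6, 0, 12, -2]
  [∞, -1, 0, -9]
  [-7, 4, 13, 0]
D(1):
  [0, ∞, 16, 7]
  [6, 0, 12, -2]
  [∞, -1, 0, -9]
  [-7, 4, 9, 0]
D(2):
  [0, ∞, 16, 7]
  [6, 0, 12, -2]
  [5, -1, 0, -9]
  [-7, 4, 9, 0]
D(3):
  [0, 15, 16, 7]
  [6, 0, 12, -2]
  [5, -1, 0, -9]
  [-7, 4, 9, 0]
D(4):
  [0, 11, 16, 7]
  [-9, 0, 7, -2]
  [-16, -5, 0, -9]
  [-7, 4, 9, 0]
Key observation: every diagonal entry stays at the unit through all rounds, so no improving cycle exists.
Answer: CONVERGES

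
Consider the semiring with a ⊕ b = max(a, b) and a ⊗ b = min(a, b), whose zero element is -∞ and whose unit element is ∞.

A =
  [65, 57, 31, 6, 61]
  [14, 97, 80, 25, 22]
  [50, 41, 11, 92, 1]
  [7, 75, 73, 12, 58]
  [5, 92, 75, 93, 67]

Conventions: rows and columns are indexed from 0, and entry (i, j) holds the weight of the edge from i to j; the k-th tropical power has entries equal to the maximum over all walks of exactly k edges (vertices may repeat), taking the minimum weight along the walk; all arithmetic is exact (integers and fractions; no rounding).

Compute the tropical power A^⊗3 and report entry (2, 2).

A^⊗2:
  [65, 61, 61, 61, 61]
  [50, 97, 80, 80, 25]
  [50, 75, 73, 25, 58]
  [50, 75, 75, 73, 58]
  [50, 92, 80, 75, 67]
A^⊗3:
  [65, 61, 61, 61, 61]
  [50, 97, 80, 80, 58]
  [50, 75, 75, 73, 58]
  [50, 75, 75, 75, 58]
  [50, 92, 80, 80, 67]
Key observation: the optimum is the walk 2->3->1->2, with weight 92 min 75 min 80 = 75.
Optimal value attained by: walk 2->3->1->2.
Answer: (A^⊗3)[2][2] = 75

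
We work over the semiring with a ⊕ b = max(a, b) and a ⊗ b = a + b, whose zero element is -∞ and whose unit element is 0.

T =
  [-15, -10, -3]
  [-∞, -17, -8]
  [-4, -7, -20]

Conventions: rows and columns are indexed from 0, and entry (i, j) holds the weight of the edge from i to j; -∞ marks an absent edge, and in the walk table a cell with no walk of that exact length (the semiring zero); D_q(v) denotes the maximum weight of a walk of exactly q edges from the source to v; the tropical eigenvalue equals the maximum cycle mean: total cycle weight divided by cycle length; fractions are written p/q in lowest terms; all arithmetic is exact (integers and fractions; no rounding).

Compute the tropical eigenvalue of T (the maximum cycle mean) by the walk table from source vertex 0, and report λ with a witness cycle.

q=0: [0, -∞, -∞]
q=1: [-15, -10, -3]
q=2: [-7, -10, -18]
q=3: [-22, -17, -10]
Optimal cycle mean attained by: cycle 0->2->0, total (-3) + (-4), length 2.
Answer: λ = -7/2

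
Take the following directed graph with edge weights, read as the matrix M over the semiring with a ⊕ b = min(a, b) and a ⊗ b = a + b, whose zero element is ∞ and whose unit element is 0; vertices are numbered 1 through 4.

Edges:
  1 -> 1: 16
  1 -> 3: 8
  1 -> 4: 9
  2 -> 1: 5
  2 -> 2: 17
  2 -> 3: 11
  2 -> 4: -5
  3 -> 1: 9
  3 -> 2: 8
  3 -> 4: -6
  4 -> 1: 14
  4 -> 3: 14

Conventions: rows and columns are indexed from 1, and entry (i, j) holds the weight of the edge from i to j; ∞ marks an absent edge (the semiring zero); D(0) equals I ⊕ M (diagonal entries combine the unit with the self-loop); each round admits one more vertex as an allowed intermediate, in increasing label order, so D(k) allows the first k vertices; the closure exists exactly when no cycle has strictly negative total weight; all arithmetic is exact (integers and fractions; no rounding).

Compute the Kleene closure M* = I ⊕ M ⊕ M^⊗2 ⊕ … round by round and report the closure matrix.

D(0):
  [0, ∞, 8, 9]
  [5, 0, 11, -5]
  [9, 8, 0, -6]
  [14, ∞, 14, 0]
D(1):
  [0, ∞, 8, 9]
  [5, 0, 11, -5]
  [9, 8, 0, -6]
  [14, ∞, 14, 0]
D(2):
  [0, ∞, 8, 9]
  [5, 0, 11, -5]
  [9, 8, 0, -6]
  [14, ∞, 14, 0]
D(3):
  [0, 16, 8, 2]
  [5, 0, 11, -5]
  [9, 8, 0, -6]
  [14, 22, 14, 0]
D(4):
  [0, 16, 8, 2]
  [5, 0, 9, -5]
  [8, 8, 0, -6]
  [14, 22, 14, 0]
Answer: M* = [[0, 16, 8, 2], [5, 0, 9, -5], [8, 8, 0, -6], [14, 22, 14, 0]]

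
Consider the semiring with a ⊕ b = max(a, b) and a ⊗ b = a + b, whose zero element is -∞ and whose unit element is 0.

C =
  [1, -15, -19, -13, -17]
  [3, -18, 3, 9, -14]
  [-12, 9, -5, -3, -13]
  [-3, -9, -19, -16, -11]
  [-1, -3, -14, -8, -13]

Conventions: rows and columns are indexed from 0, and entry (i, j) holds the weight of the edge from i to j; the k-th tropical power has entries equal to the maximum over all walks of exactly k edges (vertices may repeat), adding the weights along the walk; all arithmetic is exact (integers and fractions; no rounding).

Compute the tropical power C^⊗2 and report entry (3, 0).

C^⊗2:
  [2, -10, -12, -6, -16]
  [6, 12, -2, 0, -2]
  [12, 4, 12, 18, -5]
  [-2, -10, -6, 0, -20]
  [0, -5, 0, 6, -17]
Key observation: the optimum is the walk 3->0->0, with weight (-3) + 1 = -2.
Optimal value attained by: walk 3->0->0.
Answer: (C^⊗2)[3][0] = -2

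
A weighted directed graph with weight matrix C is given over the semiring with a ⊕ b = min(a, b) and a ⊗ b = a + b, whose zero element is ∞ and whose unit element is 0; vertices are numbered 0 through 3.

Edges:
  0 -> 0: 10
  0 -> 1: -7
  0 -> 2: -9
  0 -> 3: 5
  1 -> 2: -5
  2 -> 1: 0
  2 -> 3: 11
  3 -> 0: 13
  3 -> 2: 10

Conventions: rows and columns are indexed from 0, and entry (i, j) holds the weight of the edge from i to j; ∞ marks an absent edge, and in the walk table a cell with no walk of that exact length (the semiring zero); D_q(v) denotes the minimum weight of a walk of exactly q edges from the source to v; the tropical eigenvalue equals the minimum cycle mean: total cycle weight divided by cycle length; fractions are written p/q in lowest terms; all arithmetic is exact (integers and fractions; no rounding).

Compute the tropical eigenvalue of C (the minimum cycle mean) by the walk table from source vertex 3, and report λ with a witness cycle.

q=0: [∞, ∞, ∞, 0]
q=1: [13, ∞, 10, ∞]
q=2: [23, 6, 4, 18]
q=3: [31, 4, 1, 15]
q=4: [28, 1, -1, 12]
Optimal cycle mean attained by: cycle 1->2->1, total (-5) + 0, length 2.
Answer: λ = -5/2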